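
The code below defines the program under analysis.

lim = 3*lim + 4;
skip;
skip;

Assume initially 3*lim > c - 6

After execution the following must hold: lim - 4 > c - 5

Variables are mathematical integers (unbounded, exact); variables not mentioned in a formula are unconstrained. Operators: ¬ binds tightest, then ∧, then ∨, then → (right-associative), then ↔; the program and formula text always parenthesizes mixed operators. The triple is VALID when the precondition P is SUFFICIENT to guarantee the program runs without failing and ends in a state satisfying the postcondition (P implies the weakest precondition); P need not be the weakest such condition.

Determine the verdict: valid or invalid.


Working backward. After the program, the postcondition lim - 4 > c - 5 must hold; in canonical form it is lim > c - 1.
Before skip: lim > c - 1
Before skip: lim > c - 1
Before lim := 3*lim + 4: 3*lim > c - 5
The weakest precondition is 3*lim > c - 5.
Check whether 3*lim > c - 6 implies it.
Countermodel: at the initial state c = 5, lim = 0, the precondition holds but the weakest precondition fails.
Answer: invalid


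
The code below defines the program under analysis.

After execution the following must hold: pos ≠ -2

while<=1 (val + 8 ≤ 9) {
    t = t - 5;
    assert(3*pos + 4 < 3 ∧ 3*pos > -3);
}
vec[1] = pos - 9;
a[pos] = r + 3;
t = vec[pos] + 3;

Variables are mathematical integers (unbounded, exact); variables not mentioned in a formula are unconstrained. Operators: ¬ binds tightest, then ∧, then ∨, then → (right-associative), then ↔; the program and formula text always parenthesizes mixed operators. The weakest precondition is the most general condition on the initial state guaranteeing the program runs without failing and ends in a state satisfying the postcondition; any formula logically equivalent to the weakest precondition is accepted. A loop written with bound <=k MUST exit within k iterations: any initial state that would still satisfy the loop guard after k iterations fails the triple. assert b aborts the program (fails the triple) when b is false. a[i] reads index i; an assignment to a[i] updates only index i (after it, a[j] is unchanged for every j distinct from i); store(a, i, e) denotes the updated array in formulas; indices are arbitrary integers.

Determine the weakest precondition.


Working backward. After the program, pos ≠ -2 must hold.
Before t := vec[pos] + 3: pos ≠ -2
Before a[pos] := r + 3: pos ≠ -2
Before vec[1] := pos - 9: pos ≠ -2
Before the loop (bound <=1), unroll the exhaustion recursion (WP_0 = exit-now case; WP_j = one more guarded iteration, up to j = 1):
  WP_0: (¬(val ≤ 1)) ∧ pos ≠ -2
  WP_1: (val ≤ 1 → (3*pos < -1 ∧ 3*pos > -3 ∧ (¬(val ≤ 1)) ∧ pos ≠ -2)) ∧ ((¬(val ≤ 1)) → pos ≠ -2)
So before the loop: (val ≤ 1 → (3*pos < -1 ∧ 3*pos > -3 ∧ (¬(val ≤ 1)) ∧ pos ≠ -2)) ∧ ((¬(val ≤ 1)) → pos ≠ -2)
Answer: WP = (val ≤ 1 → (3*pos < -1 ∧ 3*pos > -3 ∧ (¬(val ≤ 1)) ∧ pos ≠ -2)) ∧ ((¬(val ≤ 1)) → pos ≠ -2)


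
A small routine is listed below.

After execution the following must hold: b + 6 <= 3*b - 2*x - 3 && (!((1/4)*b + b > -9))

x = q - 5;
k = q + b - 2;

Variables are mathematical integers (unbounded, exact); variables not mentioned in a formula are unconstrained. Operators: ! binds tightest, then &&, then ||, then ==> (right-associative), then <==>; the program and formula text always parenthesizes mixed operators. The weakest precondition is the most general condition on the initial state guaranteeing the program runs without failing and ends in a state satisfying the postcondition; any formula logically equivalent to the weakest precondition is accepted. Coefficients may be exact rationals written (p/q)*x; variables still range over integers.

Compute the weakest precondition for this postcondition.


Working backward. After the program, the postcondition b + 6 <= 3*b - 2*x - 3 && (!((1/4)*b + b > -9)) must hold; in canonical form it is 2*x <= 2*b - 9 && (!((5/4)*b > -9)).
Before k := q + b - 2: 2*x <= 2*b - 9 && (!((5/4)*b > -9))
Before x := q - 5: 2*q <= 2*b + 1 && (!((5/4)*b > -9))
Answer: WP = 2*q <= 2*b + 1 && (!((5/4)*b > -9))


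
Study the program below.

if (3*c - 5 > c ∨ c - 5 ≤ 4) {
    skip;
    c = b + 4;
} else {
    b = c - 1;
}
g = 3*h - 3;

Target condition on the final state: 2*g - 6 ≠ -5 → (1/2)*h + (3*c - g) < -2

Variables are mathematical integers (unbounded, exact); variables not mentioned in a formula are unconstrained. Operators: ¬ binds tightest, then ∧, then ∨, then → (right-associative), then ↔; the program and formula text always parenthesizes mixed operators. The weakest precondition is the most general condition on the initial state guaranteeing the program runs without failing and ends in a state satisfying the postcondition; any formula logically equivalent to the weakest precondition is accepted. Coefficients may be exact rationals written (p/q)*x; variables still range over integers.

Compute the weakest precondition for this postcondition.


Working backward. After the program, the postcondition 2*g - 6 ≠ -5 → (1/2)*h + (3*c - g) < -2 must hold; in canonical form it is 2*g ≠ 1 → 3*c + (1/2)*h < g - 2.
Before g := 3*h - 3: 6*h ≠ 7 → 3*c < (5/2)*h - 5
Then branch requires 6*h ≠ 7 → 3*b < (5/2)*h - 17; else branch requires 6*h ≠ 7 → 3*c < (5/2)*h - 5.
Before the if: ((2*c > 5 ∨ c ≤ 9) → (6*h ≠ 7 → 3*b < (5/2)*h - 17)) ∧ ((¬(2*c > 5 ∨ c ≤ 9)) → (6*h ≠ 7 → 3*c < (5/2)*h - 5))
Answer: WP = ((2*c > 5 ∨ c ≤ 9) → (6*h ≠ 7 → 3*b < (5/2)*h - 17)) ∧ ((¬(2*c > 5 ∨ c ≤ 9)) → (6*h ≠ 7 → 3*c < (5/2)*h - 5))


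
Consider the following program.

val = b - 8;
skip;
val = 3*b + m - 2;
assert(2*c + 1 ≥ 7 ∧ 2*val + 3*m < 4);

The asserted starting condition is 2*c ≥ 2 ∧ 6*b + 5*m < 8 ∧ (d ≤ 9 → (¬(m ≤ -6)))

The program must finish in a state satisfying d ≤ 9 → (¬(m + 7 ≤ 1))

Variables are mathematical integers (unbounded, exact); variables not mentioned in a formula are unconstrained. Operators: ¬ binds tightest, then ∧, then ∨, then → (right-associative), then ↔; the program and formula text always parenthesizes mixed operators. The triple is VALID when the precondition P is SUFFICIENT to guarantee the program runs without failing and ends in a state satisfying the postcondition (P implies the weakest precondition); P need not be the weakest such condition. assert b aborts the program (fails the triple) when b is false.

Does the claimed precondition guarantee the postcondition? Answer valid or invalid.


Working backward. After the program, the postcondition d ≤ 9 → (¬(m + 7 ≤ 1)) must hold; in canonical form it is d ≤ 9 → (¬(m ≤ -6)).
Before assert 2*c + 1 ≥ 7 ∧ 2*val + 3*m < 4: 2*c ≥ 6 ∧ 3*m + 2*val < 4 ∧ (d ≤ 9 → (¬(m ≤ -6)))
Before val := 3*b + m - 2: 2*c ≥ 6 ∧ 6*b + 5*m < 8 ∧ (d ≤ 9 → (¬(m ≤ -6)))
Before skip: 2*c ≥ 6 ∧ 6*b + 5*m < 8 ∧ (d ≤ 9 → (¬(m ≤ -6)))
Before val := b - 8: 2*c ≥ 6 ∧ 6*b + 5*m < 8 ∧ (d ≤ 9 → (¬(m ≤ -6)))
The weakest precondition is 2*c ≥ 6 ∧ 6*b + 5*m < 8 ∧ (d ≤ 9 → (¬(m ≤ -6))).
Check whether 2*c ≥ 2 ∧ 6*b + 5*m < 8 ∧ (d ≤ 9 → (¬(m ≤ -6))) implies it.
Countermodel: at the initial state b = 0, c = 1, d = 9, m = 0, the precondition holds but the weakest precondition fails.
Answer: invalid


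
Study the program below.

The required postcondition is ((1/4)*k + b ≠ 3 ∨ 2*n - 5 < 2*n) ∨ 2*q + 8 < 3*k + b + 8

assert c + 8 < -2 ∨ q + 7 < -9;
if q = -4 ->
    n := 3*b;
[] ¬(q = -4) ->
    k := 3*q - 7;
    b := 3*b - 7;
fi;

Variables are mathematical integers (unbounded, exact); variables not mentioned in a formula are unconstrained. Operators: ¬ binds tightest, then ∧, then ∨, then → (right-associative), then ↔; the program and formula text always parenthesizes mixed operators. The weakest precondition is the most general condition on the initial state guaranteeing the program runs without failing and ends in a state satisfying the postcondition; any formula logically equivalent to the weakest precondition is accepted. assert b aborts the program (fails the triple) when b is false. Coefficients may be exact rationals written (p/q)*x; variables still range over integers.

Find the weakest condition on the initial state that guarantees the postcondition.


Working backward. After the program, the postcondition ((1/4)*k + b ≠ 3 ∨ 2*n - 5 < 2*n) ∨ 2*q + 8 < 3*k + b + 8 must hold; in canonical form it is true.
Then branch requires true; else branch requires true.
Before the if: true
Before assert c + 8 < -2 ∨ q + 7 < -9: c < -10 ∨ q < -16
Answer: WP = c < -10 ∨ q < -16


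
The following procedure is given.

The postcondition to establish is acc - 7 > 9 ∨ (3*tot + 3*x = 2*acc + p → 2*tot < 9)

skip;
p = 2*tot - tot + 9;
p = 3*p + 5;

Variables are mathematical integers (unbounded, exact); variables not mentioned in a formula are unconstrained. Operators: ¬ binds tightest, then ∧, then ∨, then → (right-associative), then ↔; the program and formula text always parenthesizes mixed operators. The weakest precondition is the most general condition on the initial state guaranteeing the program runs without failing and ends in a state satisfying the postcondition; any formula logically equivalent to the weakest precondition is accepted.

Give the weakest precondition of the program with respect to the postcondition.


Working backward. After the program, the postcondition acc - 7 > 9 ∨ (3*tot + 3*x = 2*acc + p → 2*tot < 9) must hold; in canonical form it is acc > 16 ∨ (3*tot + 3*x = 2*acc + p → 2*tot < 9).
Before p := 3*p + 5: acc > 16 ∨ (3*tot + 3*x = 2*acc + 3*p + 5 → 2*tot < 9)
Before p := 2*tot - tot + 9: acc > 16 ∨ (3*x = 2*acc + 32 → 2*tot < 9)
Before skip: acc > 16 ∨ (3*x = 2*acc + 32 → 2*tot < 9)
Answer: WP = acc > 16 ∨ (3*x = 2*acc + 32 → 2*tot < 9)


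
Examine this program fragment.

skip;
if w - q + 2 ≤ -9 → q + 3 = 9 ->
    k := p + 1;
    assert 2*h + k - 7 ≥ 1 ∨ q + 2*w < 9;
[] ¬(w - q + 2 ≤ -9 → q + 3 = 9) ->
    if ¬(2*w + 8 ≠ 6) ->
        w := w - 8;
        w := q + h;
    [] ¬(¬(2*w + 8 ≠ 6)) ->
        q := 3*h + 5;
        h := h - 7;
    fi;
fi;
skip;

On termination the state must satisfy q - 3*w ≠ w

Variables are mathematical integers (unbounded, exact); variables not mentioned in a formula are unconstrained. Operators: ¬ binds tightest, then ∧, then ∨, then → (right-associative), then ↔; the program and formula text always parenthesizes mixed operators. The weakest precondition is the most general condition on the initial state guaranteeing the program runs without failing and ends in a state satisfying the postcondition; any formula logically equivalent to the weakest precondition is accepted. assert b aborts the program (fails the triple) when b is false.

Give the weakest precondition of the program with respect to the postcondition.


Working backward. After the program, the postcondition q - 3*w ≠ w must hold; in canonical form it is q ≠ 4*w.
Before skip: q ≠ 4*w
Then branch requires (2*h + p ≥ 7 ∨ q + 2*w < 9) ∧ q ≠ 4*w; else branch requires ((¬(2*w ≠ -2)) → 4*h + 3*q ≠ 0) ∧ (2*w ≠ -2 → 3*h ≠ 4*w - 5).
Before the if: ((w ≤ q - 11 → q = 6) → ((2*h + p ≥ 7 ∨ q + 2*w < 9) ∧ q ≠ 4*w)) ∧ ((¬(w ≤ q - 11 → q = 6)) → (((¬(2*w ≠ -2)) → 4*h + 3*q ≠ 0) ∧ (2*w ≠ -2 → 3*h ≠ 4*w - 5)))
Before skip: ((w ≤ q - 11 → q = 6) → ((2*h + p ≥ 7 ∨ q + 2*w < 9) ∧ q ≠ 4*w)) ∧ ((¬(w ≤ q - 11 → q = 6)) → (((¬(2*w ≠ -2)) → 4*h + 3*q ≠ 0) ∧ (2*w ≠ -2 → 3*h ≠ 4*w - 5)))
Answer: WP = ((w ≤ q - 11 → q = 6) → ((2*h + p ≥ 7 ∨ q + 2*w < 9) ∧ q ≠ 4*w)) ∧ ((¬(w ≤ q - 11 → q = 6)) → (((¬(2*w ≠ -2)) → 4*h + 3*q ≠ 0) ∧ (2*w ≠ -2 → 3*h ≠ 4*w - 5)))


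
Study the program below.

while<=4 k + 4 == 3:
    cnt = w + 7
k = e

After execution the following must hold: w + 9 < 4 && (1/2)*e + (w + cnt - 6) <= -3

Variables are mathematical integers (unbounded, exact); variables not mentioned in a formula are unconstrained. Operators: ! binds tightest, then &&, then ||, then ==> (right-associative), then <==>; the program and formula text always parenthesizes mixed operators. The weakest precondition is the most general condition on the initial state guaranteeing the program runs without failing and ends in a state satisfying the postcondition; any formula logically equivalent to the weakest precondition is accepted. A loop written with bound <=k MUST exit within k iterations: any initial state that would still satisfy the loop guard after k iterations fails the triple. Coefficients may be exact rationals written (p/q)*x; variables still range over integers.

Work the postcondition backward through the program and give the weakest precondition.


Working backward. After the program, the postcondition w + 9 < 4 && (1/2)*e + (w + cnt - 6) <= -3 must hold; in canonical form it is w < -5 && cnt + (1/2)*e + w <= 3.
Before k := e: w < -5 && cnt + (1/2)*e + w <= 3
Before the loop (bound <=4), unroll the exhaustion recursion (WP_0 = exit-now case; WP_j = one more guarded iteration, up to j = 4):
  WP_0: (!(k == -1)) && w < -5 && cnt + (1/2)*e + w <= 3
  WP_1: (k == -1 ==> ((!(k == -1)) && w < -5 && (1/2)*e + 2*w <= -4)) && ((!(k == -1)) ==> (w < -5 && cnt + (1/2)*e + w <= 3))
  WP_2: (k == -1 ==> ((k == -1 ==> ((!(k == -1)) && w < -5 && (1/2)*e + 2*w <= -4)) && ((!(k == -1)) ==> (w < -5 && (1/2)*e + 2*w <= -4)))) && ((!(k == -1)) ==> (w < -5 && cnt + (1/2)*e + w <= 3))
  WP_3: (k == -1 ==> ((k == -1 ==> ((k == -1 ==> ((!(k == -1)) && w < -5 && (1/2)*e + 2*w <= -4)) && ((!(k == -1)) ==> (w < -5 && (1/2)*e + 2*w <= -4)))) && ((!(k == -1)) ==> (w < -5 && (1/2)*e + 2*w <= -4)))) && ((!(k == -1)) ==> (w < -5 && cnt + (1/2)*e + w <= 3))
  WP_4: (k == -1 ==> ((k == -1 ==> ((k == -1 ==> ((k == -1 ==> ((!(k == -1)) && w < -5 && (1/2)*e + 2*w <= -4)) && ((!(k == -1)) ==> (w < -5 && (1/2)*e + 2*w <= -4)))) && ((!(k == -1)) ==> (w < -5 && (1/2)*e + 2*w <= -4)))) && ((!(k == -1)) ==> (w < -5 && (1/2)*e + 2*w <= -4)))) && ((!(k == -1)) ==> (w < -5 && cnt + (1/2)*e + w <= 3))
So before the loop: (k == -1 ==> ((k == -1 ==> ((k == -1 ==> ((k == -1 ==> ((!(k == -1)) && w < -5 && (1/2)*e + 2*w <= -4)) && ((!(k == -1)) ==> (w < -5 && (1/2)*e + 2*w <= -4)))) && ((!(k == -1)) ==> (w < -5 && (1/2)*e + 2*w <= -4)))) && ((!(k == -1)) ==> (w < -5 && (1/2)*e + 2*w <= -4)))) && ((!(k == -1)) ==> (w < -5 && cnt + (1/2)*e + w <= 3))
Answer: WP = (k == -1 ==> ((k == -1 ==> ((k == -1 ==> ((k == -1 ==> ((!(k == -1)) && w < -5 && (1/2)*e + 2*w <= -4)) && ((!(k == -1)) ==> (w < -5 && (1/2)*e + 2*w <= -4)))) && ((!(k == -1)) ==> (w < -5 && (1/2)*e + 2*w <= -4)))) && ((!(k == -1)) ==> (w < -5 && (1/2)*e + 2*w <= -4)))) && ((!(k == -1)) ==> (w < -5 && cnt + (1/2)*e + w <= 3))


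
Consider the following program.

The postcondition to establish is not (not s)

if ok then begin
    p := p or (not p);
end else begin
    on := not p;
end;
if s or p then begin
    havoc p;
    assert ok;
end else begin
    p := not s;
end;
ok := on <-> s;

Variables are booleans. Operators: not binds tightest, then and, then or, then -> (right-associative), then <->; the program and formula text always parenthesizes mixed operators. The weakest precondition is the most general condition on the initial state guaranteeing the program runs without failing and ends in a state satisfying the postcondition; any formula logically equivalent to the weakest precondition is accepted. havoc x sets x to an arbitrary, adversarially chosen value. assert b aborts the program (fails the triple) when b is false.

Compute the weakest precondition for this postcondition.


Working backward. After the program, the postcondition not (not s) must hold; in canonical form it is s.
Before ok := on <-> s: s
Then branch requires ok and s; else branch requires s.
Before the if: ((s or p) -> (ok and s)) and ((not (s or p)) -> s)
Then branch requires ok and s; else branch requires ((s or p) -> (ok and s)) and ((not (s or p)) -> s).
Before the if: (ok -> (ok and s)) and ((not ok) -> (((s or p) -> (ok and s)) and ((not (s or p)) -> s)))
Answer: WP = (ok -> (ok and s)) and ((not ok) -> (((s or p) -> (ok and s)) and ((not (s or p)) -> s)))


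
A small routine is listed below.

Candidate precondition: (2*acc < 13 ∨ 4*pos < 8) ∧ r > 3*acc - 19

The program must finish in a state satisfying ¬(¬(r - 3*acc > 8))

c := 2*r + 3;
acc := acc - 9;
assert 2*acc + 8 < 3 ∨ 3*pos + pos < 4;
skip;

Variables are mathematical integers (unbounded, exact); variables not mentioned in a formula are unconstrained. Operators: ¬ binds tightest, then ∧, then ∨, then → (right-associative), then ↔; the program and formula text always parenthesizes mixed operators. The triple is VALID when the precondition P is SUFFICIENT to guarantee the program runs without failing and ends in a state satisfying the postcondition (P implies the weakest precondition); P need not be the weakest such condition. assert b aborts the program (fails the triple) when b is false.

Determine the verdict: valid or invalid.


Working backward. After the program, the postcondition ¬(¬(r - 3*acc > 8)) must hold; in canonical form it is r > 3*acc + 8.
Before skip: r > 3*acc + 8
Before assert 2*acc + 8 < 3 ∨ 3*pos + pos < 4: (2*acc < -5 ∨ 4*pos < 4) ∧ r > 3*acc + 8
Before acc := acc - 9: (2*acc < 13 ∨ 4*pos < 4) ∧ r > 3*acc - 19
Before c := 2*r + 3: (2*acc < 13 ∨ 4*pos < 4) ∧ r > 3*acc - 19
The weakest precondition is (2*acc < 13 ∨ 4*pos < 4) ∧ r > 3*acc - 19.
Check whether (2*acc < 13 ∨ 4*pos < 8) ∧ r > 3*acc - 19 implies it.
Countermodel: at the initial state acc = 7, pos = 1, r = 3, the precondition holds but the weakest precondition fails.
Answer: invalid


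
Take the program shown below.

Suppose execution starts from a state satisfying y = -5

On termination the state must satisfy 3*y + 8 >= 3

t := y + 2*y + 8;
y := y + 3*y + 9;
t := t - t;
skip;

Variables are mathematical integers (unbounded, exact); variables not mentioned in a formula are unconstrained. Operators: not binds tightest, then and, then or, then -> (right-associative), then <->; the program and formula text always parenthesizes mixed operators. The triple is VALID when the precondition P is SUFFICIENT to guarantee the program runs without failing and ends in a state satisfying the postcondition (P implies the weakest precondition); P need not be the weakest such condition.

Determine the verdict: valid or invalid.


Working backward. After the program, the postcondition 3*y + 8 >= 3 must hold; in canonical form it is 3*y >= -5.
Before skip: 3*y >= -5
Before t := t - t: 3*y >= -5
Before y := y + 3*y + 9: 12*y >= -32
Before t := y + 2*y + 8: 12*y >= -32
The weakest precondition is 12*y >= -32.
Check whether y = -5 implies it.
Countermodel: at the initial state y = -5, the precondition holds but the weakest precondition fails.
Answer: invalid


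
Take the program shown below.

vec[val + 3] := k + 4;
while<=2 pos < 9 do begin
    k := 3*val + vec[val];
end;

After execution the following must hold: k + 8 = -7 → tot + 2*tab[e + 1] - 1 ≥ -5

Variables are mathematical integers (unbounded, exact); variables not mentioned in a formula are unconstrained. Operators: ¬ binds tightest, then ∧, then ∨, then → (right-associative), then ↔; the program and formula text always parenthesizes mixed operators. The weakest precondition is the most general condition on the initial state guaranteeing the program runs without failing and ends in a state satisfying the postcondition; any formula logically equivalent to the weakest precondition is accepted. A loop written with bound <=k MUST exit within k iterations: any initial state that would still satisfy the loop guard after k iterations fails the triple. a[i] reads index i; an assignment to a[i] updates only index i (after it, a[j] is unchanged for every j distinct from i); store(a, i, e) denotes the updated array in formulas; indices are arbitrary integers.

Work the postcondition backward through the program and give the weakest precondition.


Working backward. After the program, the postcondition k + 8 = -7 → tot + 2*tab[e + 1] - 1 ≥ -5 must hold; in canonical form it is k = -15 → 2*tab[e + 1] + tot ≥ -4.
Before the loop (bound <=2), unroll the exhaustion recursion (WP_0 = exit-now case; WP_j = one more guarded iteration, up to j = 2):
  WP_0: (¬(pos < 9)) ∧ (k = -15 → 2*tab[e + 1] + tot ≥ -4)
  WP_1: (pos < 9 → ((¬(pos < 9)) ∧ (vec[val] + 3*val = -15 → 2*tab[e + 1] + tot ≥ -4))) ∧ ((¬(pos < 9)) → (k = -15 → 2*tab[e + 1] + tot ≥ -4))
  WP_2: (pos < 9 → ((pos < 9 → ((¬(pos < 9)) ∧ (vec[val] + 3*val = -15 → 2*tab[e + 1] + tot ≥ -4))) ∧ ((¬(pos < 9)) → (vec[val] + 3*val = -15 → 2*tab[e + 1] + tot ≥ -4)))) ∧ ((¬(pos < 9)) → (k = -15 → 2*tab[e + 1] + tot ≥ -4))
So before the loop: (pos < 9 → ((pos < 9 → ((¬(pos < 9)) ∧ (vec[val] + 3*val = -15 → 2*tab[e + 1] + tot ≥ -4))) ∧ ((¬(pos < 9)) → (vec[val] + 3*val = -15 → 2*tab[e + 1] + tot ≥ -4)))) ∧ ((¬(pos < 9)) → (k = -15 → 2*tab[e + 1] + tot ≥ -4))
Before vec[val + 3] := k + 4: (pos < 9 → ((pos < 9 → ((¬(pos < 9)) ∧ (store(vec, val + 3, k + 4)[val] + 3*val = -15 → 2*tab[e + 1] + tot ≥ -4))) ∧ ((¬(pos < 9)) → (store(vec, val + 3, k + 4)[val] + 3*val = -15 → 2*tab[e + 1] + tot ≥ -4)))) ∧ ((¬(pos < 9)) → (k = -15 → 2*tab[e + 1] + tot ≥ -4))
Answer: WP = (pos < 9 → ((pos < 9 → ((¬(pos < 9)) ∧ (store(vec, val + 3, k + 4)[val] + 3*val = -15 → 2*tab[e + 1] + tot ≥ -4))) ∧ ((¬(pos < 9)) → (store(vec, val + 3, k + 4)[val] + 3*val = -15 → 2*tab[e + 1] + tot ≥ -4)))) ∧ ((¬(pos < 9)) → (k = -15 → 2*tab[e + 1] + tot ≥ -4))


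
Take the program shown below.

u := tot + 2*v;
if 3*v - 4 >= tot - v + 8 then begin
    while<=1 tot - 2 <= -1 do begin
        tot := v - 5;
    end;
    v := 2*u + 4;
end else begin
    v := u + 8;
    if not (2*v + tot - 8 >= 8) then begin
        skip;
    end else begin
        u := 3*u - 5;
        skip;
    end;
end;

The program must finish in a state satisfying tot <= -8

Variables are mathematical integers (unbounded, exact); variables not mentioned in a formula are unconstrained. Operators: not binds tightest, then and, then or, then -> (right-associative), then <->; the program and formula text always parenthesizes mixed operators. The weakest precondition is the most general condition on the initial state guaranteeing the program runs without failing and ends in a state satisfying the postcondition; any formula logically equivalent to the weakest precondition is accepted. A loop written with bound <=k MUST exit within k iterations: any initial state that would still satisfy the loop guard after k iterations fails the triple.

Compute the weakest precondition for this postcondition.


Working backward. After the program, tot <= -8 must hold.
Then branch requires (tot <= 1 -> ((not (v <= 6)) and v <= -3)) and ((not (tot <= 1)) -> tot <= -8); else branch requires ((not (tot + 2*u >= 0)) -> tot <= -8) and (tot + 2*u >= 0 -> tot <= -8).
Before the if: (4*v >= tot + 12 -> ((tot <= 1 -> ((not (v <= 6)) and v <= -3)) and ((not (tot <= 1)) -> tot <= -8))) and ((not (4*v >= tot + 12)) -> (((not (tot + 2*u >= 0)) -> tot <= -8) and (tot + 2*u >= 0 -> tot <= -8)))
Before u := tot + 2*v: (4*v >= tot + 12 -> ((tot <= 1 -> ((not (v <= 6)) and v <= -3)) and ((not (tot <= 1)) -> tot <= -8))) and ((not (4*v >= tot + 12)) -> (((not (3*tot + 4*v >= 0)) -> tot <= -8) and (3*tot + 4*v >= 0 -> tot <= -8)))
Answer: WP = (4*v >= tot + 12 -> ((tot <= 1 -> ((not (v <= 6)) and v <= -3)) and ((not (tot <= 1)) -> tot <= -8))) and ((not (4*v >= tot + 12)) -> (((not (3*tot + 4*v >= 0)) -> tot <= -8) and (3*tot + 4*v >= 0 -> tot <= -8)))


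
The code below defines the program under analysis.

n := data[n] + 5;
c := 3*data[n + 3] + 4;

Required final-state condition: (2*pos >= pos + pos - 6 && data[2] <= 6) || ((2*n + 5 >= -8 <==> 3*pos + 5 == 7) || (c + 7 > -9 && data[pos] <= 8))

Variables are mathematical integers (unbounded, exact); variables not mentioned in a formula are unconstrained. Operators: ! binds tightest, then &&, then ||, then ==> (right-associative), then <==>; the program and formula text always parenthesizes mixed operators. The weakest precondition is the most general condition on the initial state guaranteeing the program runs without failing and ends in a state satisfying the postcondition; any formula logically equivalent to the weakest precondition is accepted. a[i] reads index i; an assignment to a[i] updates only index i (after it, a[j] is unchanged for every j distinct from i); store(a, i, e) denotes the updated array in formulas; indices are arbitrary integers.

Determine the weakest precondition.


Working backward. After the program, the postcondition (2*pos >= pos + pos - 6 && data[2] <= 6) || ((2*n + 5 >= -8 <==> 3*pos + 5 == 7) || (c + 7 > -9 && data[pos] <= 8)) must hold; in canonical form it is data[2] <= 6 || (2*n >= -13 <==> 3*pos == 2) || (c > -16 && data[pos] <= 8).
Before c := 3*data[n + 3] + 4: data[2] <= 6 || (2*n >= -13 <==> 3*pos == 2) || (3*data[n + 3] > -20 && data[pos] <= 8)
Before n := data[n] + 5: data[2] <= 6 || (2*data[n] >= -23 <==> 3*pos == 2) || (3*data[data[n] + 8] > -20 && data[pos] <= 8)
Answer: WP = data[2] <= 6 || (2*data[n] >= -23 <==> 3*pos == 2) || (3*data[data[n] + 8] > -20 && data[pos] <= 8)


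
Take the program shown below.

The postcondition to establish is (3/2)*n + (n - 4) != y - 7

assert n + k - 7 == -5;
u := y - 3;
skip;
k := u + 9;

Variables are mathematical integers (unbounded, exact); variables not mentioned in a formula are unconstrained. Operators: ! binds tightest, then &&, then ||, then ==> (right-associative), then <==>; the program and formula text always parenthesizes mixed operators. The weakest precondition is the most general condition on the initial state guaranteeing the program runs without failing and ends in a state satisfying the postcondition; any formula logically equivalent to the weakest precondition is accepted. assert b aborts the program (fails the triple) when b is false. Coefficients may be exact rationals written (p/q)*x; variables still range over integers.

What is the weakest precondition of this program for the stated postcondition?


Working backward. After the program, the postcondition (3/2)*n + (n - 4) != y - 7 must hold; in canonical form it is (5/2)*n != y - 3.
Before k := u + 9: (5/2)*n != y - 3
Before skip: (5/2)*n != y - 3
Before u := y - 3: (5/2)*n != y - 3
Before assert n + k - 7 == -5: k + n == 2 && (5/2)*n != y - 3
Answer: WP = k + n == 2 && (5/2)*n != y - 3


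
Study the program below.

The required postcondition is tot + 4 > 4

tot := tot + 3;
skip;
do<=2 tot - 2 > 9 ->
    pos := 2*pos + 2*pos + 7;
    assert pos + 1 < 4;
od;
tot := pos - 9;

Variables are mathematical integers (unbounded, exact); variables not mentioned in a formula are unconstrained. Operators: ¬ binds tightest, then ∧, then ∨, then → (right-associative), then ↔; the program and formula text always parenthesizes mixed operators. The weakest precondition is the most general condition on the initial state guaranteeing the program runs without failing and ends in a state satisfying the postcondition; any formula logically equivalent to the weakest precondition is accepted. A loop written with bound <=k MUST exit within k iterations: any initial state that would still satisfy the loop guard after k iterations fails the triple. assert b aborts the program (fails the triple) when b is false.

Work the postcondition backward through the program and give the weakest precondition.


Working backward. After the program, the postcondition tot + 4 > 4 must hold; in canonical form it is tot > 0.
Before tot := pos - 9: pos > 9
Before the loop (bound <=2), unroll the exhaustion recursion (WP_0 = exit-now case; WP_j = one more guarded iteration, up to j = 2):
  WP_0: (¬(tot > 11)) ∧ pos > 9
  WP_1: (tot > 11 → (4*pos < -4 ∧ (¬(tot > 11)) ∧ 4*pos > 2)) ∧ ((¬(tot > 11)) → pos > 9)
  WP_2: (tot > 11 → (4*pos < -4 ∧ (tot > 11 → (16*pos < -32 ∧ (¬(tot > 11)) ∧ 16*pos > -26)) ∧ ((¬(tot > 11)) → 4*pos > 2))) ∧ ((¬(tot > 11)) → pos > 9)
So before the loop: (tot > 11 → (4*pos < -4 ∧ (tot > 11 → (16*pos < -32 ∧ (¬(tot > 11)) ∧ 16*pos > -26)) ∧ ((¬(tot > 11)) → 4*pos > 2))) ∧ ((¬(tot > 11)) → pos > 9)
Before skip: (tot > 11 → (4*pos < -4 ∧ (tot > 11 → (16*pos < -32 ∧ (¬(tot > 11)) ∧ 16*pos > -26)) ∧ ((¬(tot > 11)) → 4*pos > 2))) ∧ ((¬(tot > 11)) → pos > 9)
Before tot := tot + 3: (tot > 8 → (4*pos < -4 ∧ (tot > 8 → (16*pos < -32 ∧ (¬(tot > 8)) ∧ 16*pos > -26)) ∧ ((¬(tot > 8)) → 4*pos > 2))) ∧ ((¬(tot > 8)) → pos > 9)
Answer: WP = (tot > 8 → (4*pos < -4 ∧ (tot > 8 → (16*pos < -32 ∧ (¬(tot > 8)) ∧ 16*pos > -26)) ∧ ((¬(tot > 8)) → 4*pos > 2))) ∧ ((¬(tot > 8)) → pos > 9)


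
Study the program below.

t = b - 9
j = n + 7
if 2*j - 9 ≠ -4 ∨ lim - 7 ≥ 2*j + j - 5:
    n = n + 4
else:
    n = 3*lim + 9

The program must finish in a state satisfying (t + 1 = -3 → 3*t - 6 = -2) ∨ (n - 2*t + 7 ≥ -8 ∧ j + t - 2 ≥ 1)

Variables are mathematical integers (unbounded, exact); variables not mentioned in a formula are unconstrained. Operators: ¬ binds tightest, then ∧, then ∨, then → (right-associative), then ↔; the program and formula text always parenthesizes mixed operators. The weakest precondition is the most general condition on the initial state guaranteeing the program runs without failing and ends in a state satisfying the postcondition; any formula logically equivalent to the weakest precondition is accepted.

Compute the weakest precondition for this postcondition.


Working backward. After the program, the postcondition (t + 1 = -3 → 3*t - 6 = -2) ∨ (n - 2*t + 7 ≥ -8 ∧ j + t - 2 ≥ 1) must hold; in canonical form it is (t = -4 → 3*t = 4) ∨ (n ≥ 2*t - 15 ∧ j + t ≥ 3).
Then branch requires (t = -4 → 3*t = 4) ∨ (n ≥ 2*t - 19 ∧ j + t ≥ 3); else branch requires (t = -4 → 3*t = 4) ∨ (3*lim ≥ 2*t - 24 ∧ j + t ≥ 3).
Before the if: ((2*j ≠ 5 ∨ lim ≥ 3*j + 2) → ((t = -4 → 3*t = 4) ∨ (n ≥ 2*t - 19 ∧ j + t ≥ 3))) ∧ ((¬(2*j ≠ 5 ∨ lim ≥ 3*j + 2)) → ((t = -4 → 3*t = 4) ∨ (3*lim ≥ 2*t - 24 ∧ j + t ≥ 3)))
Before j := n + 7: ((2*n ≠ -9 ∨ lim ≥ 3*n + 23) → ((t = -4 → 3*t = 4) ∨ (n ≥ 2*t - 19 ∧ n + t ≥ -4))) ∧ ((¬(2*n ≠ -9 ∨ lim ≥ 3*n + 23)) → ((t = -4 → 3*t = 4) ∨ (3*lim ≥ 2*t - 24 ∧ n + t ≥ -4)))
Before t := b - 9: ((2*n ≠ -9 ∨ lim ≥ 3*n + 23) → ((b = 5 → 3*b = 31) ∨ (n ≥ 2*b - 37 ∧ b + n ≥ 5))) ∧ ((¬(2*n ≠ -9 ∨ lim ≥ 3*n + 23)) → ((b = 5 → 3*b = 31) ∨ (3*lim ≥ 2*b - 42 ∧ b + n ≥ 5)))
Answer: WP = ((2*n ≠ -9 ∨ lim ≥ 3*n + 23) → ((b = 5 → 3*b = 31) ∨ (n ≥ 2*b - 37 ∧ b + n ≥ 5))) ∧ ((¬(2*n ≠ -9 ∨ lim ≥ 3*n + 23)) → ((b = 5 → 3*b = 31) ∨ (3*lim ≥ 2*b - 42 ∧ b + n ≥ 5)))


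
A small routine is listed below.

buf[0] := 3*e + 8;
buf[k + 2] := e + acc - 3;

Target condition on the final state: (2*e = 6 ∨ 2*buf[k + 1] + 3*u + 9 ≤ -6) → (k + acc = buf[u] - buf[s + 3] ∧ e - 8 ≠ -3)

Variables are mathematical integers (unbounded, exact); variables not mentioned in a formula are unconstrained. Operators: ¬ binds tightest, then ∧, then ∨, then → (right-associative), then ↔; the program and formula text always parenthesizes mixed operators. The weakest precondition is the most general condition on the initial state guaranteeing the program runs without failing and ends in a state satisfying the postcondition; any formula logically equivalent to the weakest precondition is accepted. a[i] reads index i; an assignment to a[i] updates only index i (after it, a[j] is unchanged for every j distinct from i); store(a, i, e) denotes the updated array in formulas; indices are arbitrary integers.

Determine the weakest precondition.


Working backward. After the program, the postcondition (2*e = 6 ∨ 2*buf[k + 1] + 3*u + 9 ≤ -6) → (k + acc = buf[u] - buf[s + 3] ∧ e - 8 ≠ -3) must hold; in canonical form it is (2*e = 6 ∨ 2*buf[k + 1] + 3*u ≤ -15) → (buf[s + 3] + acc + k = buf[u] ∧ e ≠ 5).
Before buf[k + 2] := e + acc - 3: (2*e = 6 ∨ 2*store(buf, k + 2, acc + e - 3)[k + 1] + 3*u ≤ -15) → (store(buf, k + 2, acc + e - 3)[s + 3] + acc + k = store(buf, k + 2, acc + e - 3)[u] ∧ e ≠ 5)
Before buf[0] := 3*e + 8: (2*e = 6 ∨ 2*store(store(buf, 0, 3*e + 8), k + 2, acc + e - 3)[k + 1] + 3*u ≤ -15) → (store(store(buf, 0, 3*e + 8), k + 2, acc + e - 3)[s + 3] + acc + k = store(store(buf, 0, 3*e + 8), k + 2, acc + e - 3)[u] ∧ e ≠ 5)
Answer: WP = (2*e = 6 ∨ 2*store(store(buf, 0, 3*e + 8), k + 2, acc + e - 3)[k + 1] + 3*u ≤ -15) → (store(store(buf, 0, 3*e + 8), k + 2, acc + e - 3)[s + 3] + acc + k = store(store(buf, 0, 3*e + 8), k + 2, acc + e - 3)[u] ∧ e ≠ 5)


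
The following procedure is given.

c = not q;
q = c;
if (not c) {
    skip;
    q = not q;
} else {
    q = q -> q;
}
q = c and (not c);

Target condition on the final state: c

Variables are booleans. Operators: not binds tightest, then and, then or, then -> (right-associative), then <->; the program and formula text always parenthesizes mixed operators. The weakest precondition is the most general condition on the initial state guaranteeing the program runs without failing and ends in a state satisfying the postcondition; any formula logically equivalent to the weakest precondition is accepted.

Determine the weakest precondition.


Working backward. After the program, c must hold.
Before q := c and (not c): c
Then branch requires c; else branch requires c.
Before the if: (not c) -> c
Before q := c: (not c) -> c
Before c := not q: q -> (not q)
Answer: WP = q -> (not q)


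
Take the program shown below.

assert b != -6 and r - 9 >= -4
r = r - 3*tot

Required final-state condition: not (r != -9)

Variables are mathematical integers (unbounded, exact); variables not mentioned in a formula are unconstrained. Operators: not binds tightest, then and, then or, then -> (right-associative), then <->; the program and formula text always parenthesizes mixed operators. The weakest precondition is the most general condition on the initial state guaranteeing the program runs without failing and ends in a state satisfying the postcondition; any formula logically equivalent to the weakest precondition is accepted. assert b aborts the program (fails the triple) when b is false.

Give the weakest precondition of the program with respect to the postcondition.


Working backward. After the program, not (r != -9) must hold.
Before r := r - 3*tot: not (r != 3*tot - 9)
Before assert b != -6 and r - 9 >= -4: b != -6 and r >= 5 and (not (r != 3*tot - 9))
Answer: WP = b != -6 and r >= 5 and (not (r != 3*tot - 9))


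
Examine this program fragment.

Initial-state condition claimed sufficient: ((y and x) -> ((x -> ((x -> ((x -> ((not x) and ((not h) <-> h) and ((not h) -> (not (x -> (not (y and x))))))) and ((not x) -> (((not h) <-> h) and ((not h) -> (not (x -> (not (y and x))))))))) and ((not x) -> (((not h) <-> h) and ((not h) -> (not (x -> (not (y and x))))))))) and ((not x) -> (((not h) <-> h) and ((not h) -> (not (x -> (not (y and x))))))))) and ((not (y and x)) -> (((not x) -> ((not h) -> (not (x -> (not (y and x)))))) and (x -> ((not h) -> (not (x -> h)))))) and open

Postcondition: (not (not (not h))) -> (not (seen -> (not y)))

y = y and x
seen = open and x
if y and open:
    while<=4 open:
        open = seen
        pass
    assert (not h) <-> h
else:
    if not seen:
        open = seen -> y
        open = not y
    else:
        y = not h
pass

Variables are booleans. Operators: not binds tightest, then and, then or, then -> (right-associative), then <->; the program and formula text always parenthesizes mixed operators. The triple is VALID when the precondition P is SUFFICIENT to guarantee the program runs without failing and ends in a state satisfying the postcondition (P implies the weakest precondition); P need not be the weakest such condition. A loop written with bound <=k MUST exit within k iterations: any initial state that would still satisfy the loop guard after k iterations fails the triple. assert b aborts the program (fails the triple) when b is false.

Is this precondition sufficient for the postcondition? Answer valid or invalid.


Working backward. After the program, the postcondition (not (not (not h))) -> (not (seen -> (not y))) must hold; in canonical form it is (not h) -> (not (seen -> (not y))).
Before skip: (not h) -> (not (seen -> (not y)))
Then branch requires (open -> ((seen -> ((seen -> ((seen -> ((not seen) and ((not h) <-> h) and ((not h) -> (not (seen -> (not y)))))) and ((not seen) -> (((not h) <-> h) and ((not h) -> (not (seen -> (not y)))))))) and ((not seen) -> (((not h) <-> h) and ((not h) -> (not (seen -> (not y)))))))) and ((not seen) -> (((not h) <-> h) and ((not h) -> (not (seen -> (not y)))))))) and ((not open) -> (((not h) <-> h) and ((not h) -> (not (seen -> (not y)))))); else branch requires ((not seen) -> ((not h) -> (not (seen -> (not y))))) and (seen -> ((not h) -> (not (seen -> h)))).
Before the if: ((y and open) -> ((open -> ((seen -> ((seen -> ((seen -> ((not seen) and ((not h) <-> h) and ((not h) -> (not (seen -> (not y)))))) and ((not seen) -> (((not h) <-> h) and ((not h) -> (not (seen -> (not y)))))))) and ((not seen) -> (((not h) <-> h) and ((not h) -> (not (seen -> (not y)))))))) and ((not seen) -> (((not h) <-> h) and ((not h) -> (not (seen -> (not y)))))))) and ((not open) -> (((not h) <-> h) and ((not h) -> (not (seen -> (not y)))))))) and ((not (y and open)) -> (((not seen) -> ((not h) -> (not (seen -> (not y))))) and (seen -> ((not h) -> (not (seen -> h))))))
Before seen := open and x: ((y and open) -> ((open -> (((open and x) -> (((open and x) -> (((open and x) -> ((not (open and x)) and ((not h) <-> h) and ((not h) -> (not ((open and x) -> (not y)))))) and ((not (open and x)) -> (((not h) <-> h) and ((not h) -> (not ((open and x) -> (not y)))))))) and ((not (open and x)) -> (((not h) <-> h) and ((not h) -> (not ((open and x) -> (not y)))))))) and ((not (open and x)) -> (((not h) <-> h) and ((not h) -> (not ((open and x) -> (not y)))))))) and ((not open) -> (((not h) <-> h) and ((not h) -> (not ((open and x) -> (not y)))))))) and ((not (y and open)) -> (((not (open and x)) -> ((not h) -> (not ((open and x) -> (not y))))) and ((open and x) -> ((not h) -> (not ((open and x) -> h))))))
Before y := y and x: ((y and x and open) -> ((open -> (((open and x) -> (((open and x) -> (((open and x) -> ((not (open and x)) and ((not h) <-> h) and ((not h) -> (not ((open and x) -> (not (y and x))))))) and ((not (open and x)) -> (((not h) <-> h) and ((not h) -> (not ((open and x) -> (not (y and x))))))))) and ((not (open and x)) -> (((not h) <-> h) and ((not h) -> (not ((open and x) -> (not (y and x))))))))) and ((not (open and x)) -> (((not h) <-> h) and ((not h) -> (not ((open and x) -> (not (y and x))))))))) and ((not open) -> (((not h) <-> h) and ((not h) -> (not ((open and x) -> (not (y and x))))))))) and ((not (y and x and open)) -> (((not (open and x)) -> ((not h) -> (not ((open and x) -> (not (y and x)))))) and ((open and x) -> ((not h) -> (not ((open and x) -> h))))))
The weakest precondition is ((y and x and open) -> ((open -> (((open and x) -> (((open and x) -> (((open and x) -> ((not (open and x)) and ((not h) <-> h) and ((not h) -> (not ((open and x) -> (not (y and x))))))) and ((not (open and x)) -> (((not h) <-> h) and ((not h) -> (not ((open and x) -> (not (y and x))))))))) and ((not (open and x)) -> (((not h) <-> h) and ((not h) -> (not ((open and x) -> (not (y and x))))))))) and ((not (open and x)) -> (((not h) <-> h) and ((not h) -> (not ((open and x) -> (not (y and x))))))))) and ((not open) -> (((not h) <-> h) and ((not h) -> (not ((open and x) -> (not (y and x))))))))) and ((not (y and x and open)) -> (((not (open and x)) -> ((not h) -> (not ((open and x) -> (not (y and x)))))) and ((open and x) -> ((not h) -> (not ((open and x) -> h)))))).
Check whether ((y and x) -> ((x -> ((x -> ((x -> ((not x) and ((not h) <-> h) and ((not h) -> (not (x -> (not (y and x))))))) and ((not x) -> (((not h) <-> h) and ((not h) -> (not (x -> (not (y and x))))))))) and ((not x) -> (((not h) <-> h) and ((not h) -> (not (x -> (not (y and x))))))))) and ((not x) -> (((not h) <-> h) and ((not h) -> (not (x -> (not (y and x))))))))) and ((not (y and x)) -> (((not x) -> ((not h) -> (not (x -> (not (y and x)))))) and (x -> ((not h) -> (not (x -> h)))))) and open implies it.
Every state satisfying the precondition satisfies the weakest precondition: the implication holds.
Answer: valid
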